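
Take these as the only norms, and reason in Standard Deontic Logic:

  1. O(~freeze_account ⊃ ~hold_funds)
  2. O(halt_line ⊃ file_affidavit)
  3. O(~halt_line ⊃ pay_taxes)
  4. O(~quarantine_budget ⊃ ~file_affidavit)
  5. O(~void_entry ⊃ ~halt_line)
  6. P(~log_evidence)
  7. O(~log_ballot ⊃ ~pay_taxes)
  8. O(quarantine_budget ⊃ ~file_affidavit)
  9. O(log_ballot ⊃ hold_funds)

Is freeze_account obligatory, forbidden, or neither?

Obligatory

Premises 8 and 4 are O(quarantine_budget ⊃ ~file_affidavit) and O(~quarantine_budget ⊃ ~file_affidavit); every ideal world satisfies quarantine_budget or ~quarantine_budget, so in either case ~file_affidavit holds — hence O(~file_affidavit).
The contrapositive of premise 2 (O(halt_line ⊃ file_affidavit)) is O(~file_affidavit ⊃ ~halt_line), and O(~file_affidavit) is already established, so O(~halt_line).
Applying K to premise 3 (O(~halt_line ⊃ pay_taxes)) and O(~halt_line) yields O(pay_taxes).
The contrapositive of premise 7 (O(~log_ballot ⊃ ~pay_taxes)) is O(pay_taxes ⊃ log_ballot), and O(pay_taxes) is already established, so O(log_ballot).
Applying K to premise 9 (O(log_ballot ⊃ hold_funds)) and O(log_ballot) yields O(hold_funds).
The contrapositive of premise 1 (O(~freeze_account ⊃ ~hold_funds)) is O(hold_funds ⊃ freeze_account), and O(hold_funds) is already established, so O(freeze_account).
Premises 5, 6 do not contribute to this derivation.
Hence freeze_account is obligatory.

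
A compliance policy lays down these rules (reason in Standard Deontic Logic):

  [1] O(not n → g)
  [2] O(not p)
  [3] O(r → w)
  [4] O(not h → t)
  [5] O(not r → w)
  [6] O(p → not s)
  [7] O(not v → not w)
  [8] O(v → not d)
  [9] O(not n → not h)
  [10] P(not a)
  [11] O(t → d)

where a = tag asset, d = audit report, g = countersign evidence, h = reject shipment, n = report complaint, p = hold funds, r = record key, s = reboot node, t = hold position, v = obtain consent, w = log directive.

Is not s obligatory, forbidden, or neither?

Premise 6 is O(p → not s), but O(p) is not derivable from the premises, so it does not yield O(not s).
No premise or chain of K-axiom applications forces O(not s), and none forces O(s). So not s is neither obligatory nor forbidden under these norms.

Neither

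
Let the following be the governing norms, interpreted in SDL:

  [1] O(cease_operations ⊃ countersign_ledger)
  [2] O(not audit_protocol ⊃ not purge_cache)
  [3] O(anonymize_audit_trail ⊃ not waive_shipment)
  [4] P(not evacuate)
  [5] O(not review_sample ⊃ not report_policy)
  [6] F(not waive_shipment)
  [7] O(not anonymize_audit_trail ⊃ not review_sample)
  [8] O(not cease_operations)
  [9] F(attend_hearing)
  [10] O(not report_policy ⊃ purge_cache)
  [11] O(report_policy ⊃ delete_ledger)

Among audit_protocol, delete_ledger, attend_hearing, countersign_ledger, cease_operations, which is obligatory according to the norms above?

audit_protocol

Premise 6 is F(not waive_shipment), i.e. O(waive_shipment).
Premise 3, O(anonymize_audit_trail ⊃ not waive_shipment), contraposes to O(waive_shipment ⊃ not anonymize_audit_trail); with O(waive_shipment) we get O(not anonymize_audit_trail).
With premise 7, O(not anonymize_audit_trail ⊃ not review_sample), the K-axiom yields O(not review_sample).
Applying K to premise 5 (O(not review_sample ⊃ not report_policy)) and O(not review_sample) yields O(not report_policy).
Premise 10 is O(not report_policy ⊃ purge_cache); since O(not report_policy), deontic closure gives O(purge_cache).
Premise 2 is O(not audit_protocol ⊃ not purge_cache); contrapositively O(purge_cache ⊃ audit_protocol). Since O(purge_cache) holds, K gives O(audit_protocol).
So O(audit_protocol) holds — audit_protocol is obligatory. None of the other listed options is made obligatory by any chain of premises.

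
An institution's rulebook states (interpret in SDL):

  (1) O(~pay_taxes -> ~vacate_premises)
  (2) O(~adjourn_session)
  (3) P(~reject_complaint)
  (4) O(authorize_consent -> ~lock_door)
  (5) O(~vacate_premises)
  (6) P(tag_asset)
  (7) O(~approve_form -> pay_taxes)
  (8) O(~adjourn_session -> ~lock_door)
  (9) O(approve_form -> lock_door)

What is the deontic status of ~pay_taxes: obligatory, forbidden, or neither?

Premise 2 states O(~adjourn_session) outright.
Applying K to premise 8 (O(~adjourn_session -> ~lock_door)) and O(~adjourn_session) yields O(~lock_door).
Premise 9 is O(approve_form -> lock_door); contrapositively O(~lock_door -> ~approve_form). Since O(~lock_door) holds, K gives O(~approve_form).
From O(~approve_form) and premise 7, O(~approve_form -> pay_taxes), we obtain O(pay_taxes).
Premises 1, 3, 4, 5, 6 do not contribute to this derivation.
Thus O(pay_taxes), which is F(~pay_taxes): ~pay_taxes is forbidden.

Forbidden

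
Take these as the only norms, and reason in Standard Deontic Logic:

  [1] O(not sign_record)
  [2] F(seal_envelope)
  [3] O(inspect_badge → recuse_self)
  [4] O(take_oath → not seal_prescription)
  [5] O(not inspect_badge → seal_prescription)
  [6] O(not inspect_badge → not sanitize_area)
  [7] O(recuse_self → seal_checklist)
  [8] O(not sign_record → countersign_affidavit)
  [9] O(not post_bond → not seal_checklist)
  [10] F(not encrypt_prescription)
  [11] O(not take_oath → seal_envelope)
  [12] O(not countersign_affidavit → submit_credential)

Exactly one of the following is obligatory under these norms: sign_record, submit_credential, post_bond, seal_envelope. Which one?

post_bond

Premise 2, F(seal_envelope), is equivalent to O(not seal_envelope).
The contrapositive of premise 11 (O(not take_oath → seal_envelope)) is O(not seal_envelope → take_oath), and O(not seal_envelope) is already established, so O(take_oath).
With premise 4, O(take_oath → not seal_prescription), the K-axiom yields O(not seal_prescription).
Premise 5 is O(not inspect_badge → seal_prescription); contrapositively O(not seal_prescription → inspect_badge). Since O(not seal_prescription) holds, K gives O(inspect_badge).
With premise 3, O(inspect_badge → recuse_self), the K-axiom yields O(recuse_self).
Applying K to premise 7 (O(recuse_self → seal_checklist)) and O(recuse_self) yields O(seal_checklist).
Premise 9, O(not post_bond → not seal_checklist), contraposes to O(seal_checklist → post_bond); with O(seal_checklist) we get O(post_bond).
So O(post_bond) holds — post_bond is obligatory. None of the other listed options is made obligatory by any chain of premises.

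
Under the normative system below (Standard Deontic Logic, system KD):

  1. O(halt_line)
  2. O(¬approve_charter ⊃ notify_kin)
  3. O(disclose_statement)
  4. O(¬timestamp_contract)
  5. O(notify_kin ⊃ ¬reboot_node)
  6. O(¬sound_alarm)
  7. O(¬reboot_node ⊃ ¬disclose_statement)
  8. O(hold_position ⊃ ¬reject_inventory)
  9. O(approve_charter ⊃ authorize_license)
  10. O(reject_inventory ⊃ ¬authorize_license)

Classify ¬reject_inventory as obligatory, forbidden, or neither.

Obligatory

From premise 3 we have O(disclose_statement).
Premise 7 is O(¬reboot_node ⊃ ¬disclose_statement); contrapositively O(disclose_statement ⊃ reboot_node). Since O(disclose_statement) holds, K gives O(reboot_node).
Premise 5, O(notify_kin ⊃ ¬reboot_node), contraposes to O(reboot_node ⊃ ¬notify_kin); with O(reboot_node) we get O(¬notify_kin).
Premise 2 is O(¬approve_charter ⊃ notify_kin); contrapositively O(¬notify_kin ⊃ approve_charter). Since O(¬notify_kin) holds, K gives O(approve_charter).
Applying K to premise 9 (O(approve_charter ⊃ authorize_license)) and O(approve_charter) yields O(authorize_license).
The contrapositive of premise 10 (O(reject_inventory ⊃ ¬authorize_license)) is O(authorize_license ⊃ ¬reject_inventory), and O(authorize_license) is already established, so O(¬reject_inventory).
Premises 1, 4, 6, 8 do not contribute to this derivation.
Hence ¬reject_inventory is obligatory.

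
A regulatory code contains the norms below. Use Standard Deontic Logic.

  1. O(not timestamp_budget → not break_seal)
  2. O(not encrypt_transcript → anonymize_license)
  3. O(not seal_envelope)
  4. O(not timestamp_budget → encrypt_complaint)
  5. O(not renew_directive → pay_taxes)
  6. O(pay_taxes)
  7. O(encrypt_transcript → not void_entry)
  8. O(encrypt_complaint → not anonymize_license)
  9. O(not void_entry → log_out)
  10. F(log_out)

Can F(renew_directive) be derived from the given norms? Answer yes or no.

No

Premise 5 is O(not renew_directive → pay_taxes); even if O(pay_taxes) held, inferring O(not renew_directive) would be affirming the consequent — invalid.
No other premise forces O(not renew_directive). An ideal world satisfying every premise can still have renew_directive true, so F(renew_directive) is not derivable.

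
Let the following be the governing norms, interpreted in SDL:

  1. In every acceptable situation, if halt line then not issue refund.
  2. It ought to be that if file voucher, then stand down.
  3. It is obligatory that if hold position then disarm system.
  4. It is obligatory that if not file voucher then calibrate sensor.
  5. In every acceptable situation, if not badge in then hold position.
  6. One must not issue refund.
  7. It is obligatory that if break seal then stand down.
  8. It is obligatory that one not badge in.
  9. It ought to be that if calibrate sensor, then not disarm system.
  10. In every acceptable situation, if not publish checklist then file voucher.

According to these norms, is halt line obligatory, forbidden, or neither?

Premise 1 is O(halt_line → ¬issue_refund); even if O(¬issue_refund) held, inferring O(halt_line) would be affirming the consequent — invalid.
No premise or chain of K-axiom applications forces O(halt_line), and none forces O(¬halt_line). So halt_line is neither obligatory nor forbidden under these norms.

Neither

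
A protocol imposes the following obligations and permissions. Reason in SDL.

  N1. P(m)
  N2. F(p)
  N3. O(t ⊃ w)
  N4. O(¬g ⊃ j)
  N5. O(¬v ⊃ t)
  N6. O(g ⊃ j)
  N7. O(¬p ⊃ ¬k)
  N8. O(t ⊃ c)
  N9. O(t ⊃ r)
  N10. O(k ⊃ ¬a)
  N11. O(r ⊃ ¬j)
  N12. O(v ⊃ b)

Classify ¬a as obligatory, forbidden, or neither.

Premise 10 is O(k ⊃ ¬a), but O(k) is not derivable from the premises, so it does not yield O(¬a).
No premise or chain of K-axiom applications forces O(¬a), and none forces O(a). So ¬a is neither obligatory nor forbidden under these norms.

Neither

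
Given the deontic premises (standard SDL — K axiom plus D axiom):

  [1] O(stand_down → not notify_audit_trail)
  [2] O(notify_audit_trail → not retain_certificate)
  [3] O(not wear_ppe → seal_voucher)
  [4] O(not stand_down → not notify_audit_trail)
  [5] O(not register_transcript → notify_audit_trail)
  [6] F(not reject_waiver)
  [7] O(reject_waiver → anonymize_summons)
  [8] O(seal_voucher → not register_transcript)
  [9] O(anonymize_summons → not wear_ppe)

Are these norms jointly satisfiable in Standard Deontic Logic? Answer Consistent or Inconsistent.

Inconsistent

Premises 1 and 4 are O(stand_down → not notify_audit_trail) and O(not stand_down → not notify_audit_trail); every ideal world satisfies stand_down or not stand_down, so in either case not notify_audit_trail holds — hence O(not notify_audit_trail).
Premise 5, O(not register_transcript → notify_audit_trail), contraposes to O(not notify_audit_trail → register_transcript); with O(not notify_audit_trail) we get O(register_transcript).
Premise 8 is O(seal_voucher → not register_transcript); contrapositively O(register_transcript → not seal_voucher). Since O(register_transcript) holds, K gives O(not seal_voucher).
The contrapositive of premise 3 (O(not wear_ppe → seal_voucher)) is O(not seal_voucher → wear_ppe), and O(not seal_voucher) is already established, so O(wear_ppe).
The contrapositive of premise 9 (O(anonymize_summons → not wear_ppe)) is O(wear_ppe → not anonymize_summons), and O(wear_ppe) is already established, so O(not anonymize_summons).
Premise 7 is O(reject_waiver → anonymize_summons); contrapositively O(not anonymize_summons → not reject_waiver). Since O(not anonymize_summons) holds, K gives O(not reject_waiver).
Yet premise 6 is F(not reject_waiver), i.e. O(reject_waiver).
We now have both O(not reject_waiver) and O(reject_waiver) — reject_waiver is simultaneously obligatory and forbidden, violating the D-axiom.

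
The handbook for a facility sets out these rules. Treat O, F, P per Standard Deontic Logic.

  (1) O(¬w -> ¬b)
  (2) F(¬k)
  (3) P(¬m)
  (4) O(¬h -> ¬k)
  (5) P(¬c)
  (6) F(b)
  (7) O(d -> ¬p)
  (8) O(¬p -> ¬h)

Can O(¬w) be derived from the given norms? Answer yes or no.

No

Premise 1 is O(¬w -> ¬b); even if O(¬b) held, inferring O(¬w) would be affirming the consequent — invalid.
No other premise forces O(¬w). An ideal world satisfying every premise can still have ¬w false, so O(¬w) is not derivable.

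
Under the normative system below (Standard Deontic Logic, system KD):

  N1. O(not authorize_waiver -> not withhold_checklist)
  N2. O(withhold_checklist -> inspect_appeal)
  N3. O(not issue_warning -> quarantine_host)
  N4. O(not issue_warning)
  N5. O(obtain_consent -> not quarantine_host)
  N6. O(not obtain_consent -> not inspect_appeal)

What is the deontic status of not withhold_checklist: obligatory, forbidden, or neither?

Obligatory

Premise 4 states O(not issue_warning) outright.
Premise 3 is O(not issue_warning -> quarantine_host); since O(not issue_warning), deontic closure gives O(quarantine_host).
Premise 5 is O(obtain_consent -> not quarantine_host); contrapositively O(quarantine_host -> not obtain_consent). Since O(quarantine_host) holds, K gives O(not obtain_consent).
From O(not obtain_consent) and premise 6, O(not obtain_consent -> not inspect_appeal), we obtain O(not inspect_appeal).
Premise 2 is O(withhold_checklist -> inspect_appeal); contrapositively O(not inspect_appeal -> not withhold_checklist). Since O(not inspect_appeal) holds, K gives O(not withhold_checklist).
Premise 1 does not contribute to this derivation.
Hence not withhold_checklist is obligatory.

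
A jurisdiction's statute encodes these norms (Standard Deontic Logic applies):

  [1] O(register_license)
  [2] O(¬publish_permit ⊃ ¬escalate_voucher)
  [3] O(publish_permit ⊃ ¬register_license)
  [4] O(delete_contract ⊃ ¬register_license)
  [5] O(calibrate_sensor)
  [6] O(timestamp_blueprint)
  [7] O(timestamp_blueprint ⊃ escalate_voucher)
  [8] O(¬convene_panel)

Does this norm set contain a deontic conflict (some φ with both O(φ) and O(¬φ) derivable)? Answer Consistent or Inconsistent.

From premise 6 we have O(timestamp_blueprint).
From O(timestamp_blueprint) and premise 7, O(timestamp_blueprint ⊃ escalate_voucher), we obtain O(escalate_voucher).
The contrapositive of premise 2 (O(¬publish_permit ⊃ ¬escalate_voucher)) is O(escalate_voucher ⊃ publish_permit), and O(escalate_voucher) is already established, so O(publish_permit).
Applying K to premise 3 (O(publish_permit ⊃ ¬register_license)) and O(publish_permit) yields O(¬register_license).
But premise 1 directly asserts O(register_license).
We now have both O(¬register_license) and O(register_license) — register_license is simultaneously obligatory and forbidden, violating the D-axiom.

Inconsistent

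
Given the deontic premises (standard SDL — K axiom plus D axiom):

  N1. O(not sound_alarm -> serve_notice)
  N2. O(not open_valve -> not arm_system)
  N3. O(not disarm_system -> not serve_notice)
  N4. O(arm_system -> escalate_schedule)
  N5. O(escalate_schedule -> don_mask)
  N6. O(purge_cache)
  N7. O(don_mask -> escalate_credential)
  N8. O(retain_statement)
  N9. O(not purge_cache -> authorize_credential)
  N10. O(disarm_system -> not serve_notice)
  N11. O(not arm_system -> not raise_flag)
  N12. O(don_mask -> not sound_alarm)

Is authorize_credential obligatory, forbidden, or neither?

Premise 9 is O(not purge_cache -> authorize_credential), but O(not purge_cache) is not derivable from the premises, so it does not yield O(authorize_credential).
No premise or chain of K-axiom applications forces O(authorize_credential), and none forces O(not authorize_credential). So authorize_credential is neither obligatory nor forbidden under these norms.

Neither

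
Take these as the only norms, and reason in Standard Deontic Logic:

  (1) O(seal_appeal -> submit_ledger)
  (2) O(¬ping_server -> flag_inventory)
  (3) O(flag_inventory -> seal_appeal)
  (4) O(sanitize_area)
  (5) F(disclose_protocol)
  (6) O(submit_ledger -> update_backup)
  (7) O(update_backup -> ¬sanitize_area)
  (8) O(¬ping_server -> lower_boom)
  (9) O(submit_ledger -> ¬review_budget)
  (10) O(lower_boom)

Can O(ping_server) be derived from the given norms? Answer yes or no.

Yes

From premise 4 we have O(sanitize_area).
Premise 7 is O(update_backup -> ¬sanitize_area); contrapositively O(sanitize_area -> ¬update_backup). Since O(sanitize_area) holds, K gives O(¬update_backup).
The contrapositive of premise 6 (O(submit_ledger -> update_backup)) is O(¬update_backup -> ¬submit_ledger), and O(¬update_backup) is already established, so O(¬submit_ledger).
Premise 1, O(seal_appeal -> submit_ledger), contraposes to O(¬submit_ledger -> ¬seal_appeal); with O(¬submit_ledger) we get O(¬seal_appeal).
Premise 3 is O(flag_inventory -> seal_appeal); contrapositively O(¬seal_appeal -> ¬flag_inventory). Since O(¬seal_appeal) holds, K gives O(¬flag_inventory).
Premise 2 is O(¬ping_server -> flag_inventory); contrapositively O(¬flag_inventory -> ping_server). Since O(¬flag_inventory) holds, K gives O(ping_server).
Premises 5, 8, 9, 10 do not contribute to this derivation.
So O(ping_server) follows.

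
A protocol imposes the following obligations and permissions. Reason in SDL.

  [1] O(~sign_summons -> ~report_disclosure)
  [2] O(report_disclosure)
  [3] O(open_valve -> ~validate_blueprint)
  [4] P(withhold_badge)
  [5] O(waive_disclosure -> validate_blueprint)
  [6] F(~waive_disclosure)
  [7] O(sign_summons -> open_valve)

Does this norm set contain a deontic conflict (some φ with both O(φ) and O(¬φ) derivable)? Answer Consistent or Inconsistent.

Inconsistent

From premise 2 we have O(report_disclosure).
Premise 1 is O(~sign_summons -> ~report_disclosure); contrapositively O(report_disclosure -> sign_summons). Since O(report_disclosure) holds, K gives O(sign_summons).
Premise 7 is O(sign_summons -> open_valve); since O(sign_summons), deontic closure gives O(open_valve).
With premise 3, O(open_valve -> ~validate_blueprint), the K-axiom yields O(~validate_blueprint).
The contrapositive of premise 5 (O(waive_disclosure -> validate_blueprint)) is O(~validate_blueprint -> ~waive_disclosure), and O(~validate_blueprint) is already established, so O(~waive_disclosure).
But premise 6, F(~waive_disclosure), means O(waive_disclosure).
We now have both O(~waive_disclosure) and O(waive_disclosure) — waive_disclosure is simultaneously obligatory and forbidden, violating the D-axiom.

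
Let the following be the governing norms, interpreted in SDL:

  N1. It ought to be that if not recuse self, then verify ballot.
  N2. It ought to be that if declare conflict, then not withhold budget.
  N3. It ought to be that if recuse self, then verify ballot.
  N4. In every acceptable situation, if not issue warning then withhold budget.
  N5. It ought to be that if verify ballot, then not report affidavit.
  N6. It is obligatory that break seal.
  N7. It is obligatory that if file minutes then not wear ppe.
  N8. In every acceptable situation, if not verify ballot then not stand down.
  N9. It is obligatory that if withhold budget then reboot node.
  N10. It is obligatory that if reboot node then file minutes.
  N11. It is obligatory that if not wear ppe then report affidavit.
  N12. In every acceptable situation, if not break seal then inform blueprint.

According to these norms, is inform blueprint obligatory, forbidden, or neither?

Premise 12 is O(¬break_seal → inform_blueprint), but O(¬break_seal) is not derivable from the premises, so it does not yield O(inform_blueprint).
No premise or chain of K-axiom applications forces O(inform_blueprint), and none forces O(¬inform_blueprint). So inform_blueprint is neither obligatory nor forbidden under these norms.

Neither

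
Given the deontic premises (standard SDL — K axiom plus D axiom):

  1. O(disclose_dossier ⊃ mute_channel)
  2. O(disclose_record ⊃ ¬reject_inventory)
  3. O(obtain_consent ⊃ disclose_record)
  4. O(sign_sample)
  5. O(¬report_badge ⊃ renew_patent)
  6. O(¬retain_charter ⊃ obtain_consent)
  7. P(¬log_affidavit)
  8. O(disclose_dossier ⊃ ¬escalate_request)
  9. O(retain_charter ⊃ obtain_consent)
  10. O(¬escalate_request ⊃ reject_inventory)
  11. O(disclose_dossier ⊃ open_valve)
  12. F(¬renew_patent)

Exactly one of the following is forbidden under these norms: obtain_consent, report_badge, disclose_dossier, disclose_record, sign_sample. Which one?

disclose_dossier

Premises 9 and 6 cover both cases: O(retain_charter ⊃ obtain_consent) and O(¬retain_charter ⊃ obtain_consent). Since retain_charter ∨ ¬retain_charter is a tautology, O(obtain_consent) follows.
With premise 3, O(obtain_consent ⊃ disclose_record), the K-axiom yields O(disclose_record).
With premise 2, O(disclose_record ⊃ ¬reject_inventory), the K-axiom yields O(¬reject_inventory).
Premise 10, O(¬escalate_request ⊃ reject_inventory), contraposes to O(¬reject_inventory ⊃ escalate_request); with O(¬reject_inventory) we get O(escalate_request).
Premise 8 is O(disclose_dossier ⊃ ¬escalate_request); contrapositively O(escalate_request ⊃ ¬disclose_dossier). Since O(escalate_request) holds, K gives O(¬disclose_dossier).
So O(¬disclose_dossier) holds, i.e. disclose_dossier is forbidden. None of the other listed options is forbidden under the premises.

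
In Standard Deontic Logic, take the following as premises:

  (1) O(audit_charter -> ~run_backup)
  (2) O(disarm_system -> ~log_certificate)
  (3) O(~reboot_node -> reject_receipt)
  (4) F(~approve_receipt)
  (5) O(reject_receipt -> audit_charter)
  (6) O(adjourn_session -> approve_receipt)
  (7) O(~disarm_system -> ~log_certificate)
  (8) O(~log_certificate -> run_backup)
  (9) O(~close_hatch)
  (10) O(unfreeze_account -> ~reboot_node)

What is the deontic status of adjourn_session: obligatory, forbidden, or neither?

Premise 6 is O(adjourn_session -> approve_receipt); even if O(approve_receipt) held, inferring O(adjourn_session) would be affirming the consequent — invalid.
No premise or chain of K-axiom applications forces O(adjourn_session), and none forces O(~adjourn_session). So adjourn_session is neither obligatory nor forbidden under these norms.

Neither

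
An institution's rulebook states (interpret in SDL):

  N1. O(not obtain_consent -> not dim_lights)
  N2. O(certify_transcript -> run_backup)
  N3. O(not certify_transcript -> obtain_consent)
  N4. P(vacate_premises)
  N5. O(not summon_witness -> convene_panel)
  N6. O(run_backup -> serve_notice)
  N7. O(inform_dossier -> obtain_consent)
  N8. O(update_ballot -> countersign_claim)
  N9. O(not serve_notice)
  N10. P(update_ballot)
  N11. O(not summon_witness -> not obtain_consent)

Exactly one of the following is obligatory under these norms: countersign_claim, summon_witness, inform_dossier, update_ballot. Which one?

Premise 9 gives O(not serve_notice).
Premise 6 is O(run_backup -> serve_notice); contrapositively O(not serve_notice -> not run_backup). Since O(not serve_notice) holds, K gives O(not run_backup).
Premise 2 is O(certify_transcript -> run_backup); contrapositively O(not run_backup -> not certify_transcript). Since O(not run_backup) holds, K gives O(not certify_transcript).
With premise 3, O(not certify_transcript -> obtain_consent), the K-axiom yields O(obtain_consent).
The contrapositive of premise 11 (O(not summon_witness -> not obtain_consent)) is O(obtain_consent -> summon_witness), and O(obtain_consent) is already established, so O(summon_witness).
So O(summon_witness) holds — summon_witness is obligatory. None of the other listed options is made obligatory by any chain of premises.

summon_witness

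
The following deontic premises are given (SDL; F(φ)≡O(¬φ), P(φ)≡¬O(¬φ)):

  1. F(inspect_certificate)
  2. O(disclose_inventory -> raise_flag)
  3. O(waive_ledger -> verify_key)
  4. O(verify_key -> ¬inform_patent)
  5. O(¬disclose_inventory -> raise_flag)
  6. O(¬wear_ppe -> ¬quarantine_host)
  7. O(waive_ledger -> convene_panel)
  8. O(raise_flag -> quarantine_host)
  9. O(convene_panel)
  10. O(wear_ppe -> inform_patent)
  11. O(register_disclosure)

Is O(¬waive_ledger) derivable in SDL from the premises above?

Yes

Premises 2 and 5 are O(disclose_inventory -> raise_flag) and O(¬disclose_inventory -> raise_flag); every ideal world satisfies disclose_inventory or ¬disclose_inventory, so in either case raise_flag holds — hence O(raise_flag).
Applying K to premise 8 (O(raise_flag -> quarantine_host)) and O(raise_flag) yields O(quarantine_host).
Premise 6 is O(¬wear_ppe -> ¬quarantine_host); contrapositively O(quarantine_host -> wear_ppe). Since O(quarantine_host) holds, K gives O(wear_ppe).
With premise 10, O(wear_ppe -> inform_patent), the K-axiom yields O(inform_patent).
Premise 4 is O(verify_key -> ¬inform_patent); contrapositively O(inform_patent -> ¬verify_key). Since O(inform_patent) holds, K gives O(¬verify_key).
Premise 3, O(waive_ledger -> verify_key), contraposes to O(¬verify_key -> ¬waive_ledger); with O(¬verify_key) we get O(¬waive_ledger).
Premises 1, 7, 9, 11 do not contribute to this derivation.
So O(¬waive_ledger) follows.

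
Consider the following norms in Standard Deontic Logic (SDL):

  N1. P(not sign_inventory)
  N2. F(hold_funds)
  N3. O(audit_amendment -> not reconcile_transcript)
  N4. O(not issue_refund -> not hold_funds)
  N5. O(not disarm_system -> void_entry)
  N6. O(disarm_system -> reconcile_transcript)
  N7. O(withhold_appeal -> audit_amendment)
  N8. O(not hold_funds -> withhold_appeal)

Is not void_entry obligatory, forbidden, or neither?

Premise 2, F(hold_funds), is equivalent to O(not hold_funds).
From O(not hold_funds) and premise 8, O(not hold_funds -> withhold_appeal), we obtain O(withhold_appeal).
Applying K to premise 7 (O(withhold_appeal -> audit_amendment)) and O(withhold_appeal) yields O(audit_amendment).
From O(audit_amendment) and premise 3, O(audit_amendment -> not reconcile_transcript), we obtain O(not reconcile_transcript).
The contrapositive of premise 6 (O(disarm_system -> reconcile_transcript)) is O(not reconcile_transcript -> not disarm_system), and O(not reconcile_transcript) is already established, so O(not disarm_system).
From O(not disarm_system) and premise 5, O(not disarm_system -> void_entry), we obtain O(void_entry).
Premises 1, 4 do not contribute to this derivation.
Thus O(void_entry), which is F(not void_entry): not void_entry is forbidden.

Forbidden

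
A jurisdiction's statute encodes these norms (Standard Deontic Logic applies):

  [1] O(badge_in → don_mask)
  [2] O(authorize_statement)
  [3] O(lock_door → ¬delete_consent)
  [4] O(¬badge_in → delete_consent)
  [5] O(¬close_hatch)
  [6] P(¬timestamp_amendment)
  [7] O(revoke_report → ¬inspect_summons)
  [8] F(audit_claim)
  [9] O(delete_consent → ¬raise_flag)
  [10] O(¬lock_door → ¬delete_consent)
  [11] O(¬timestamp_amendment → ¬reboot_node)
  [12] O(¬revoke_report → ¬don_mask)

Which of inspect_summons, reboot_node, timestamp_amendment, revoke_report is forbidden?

inspect_summons

Premises 10 and 3 cover both cases: O(¬lock_door → ¬delete_consent) and O(lock_door → ¬delete_consent). Since ¬lock_door ∨ lock_door is a tautology, O(¬delete_consent) follows.
The contrapositive of premise 4 (O(¬badge_in → delete_consent)) is O(¬delete_consent → badge_in), and O(¬delete_consent) is already established, so O(badge_in).
With premise 1, O(badge_in → don_mask), the K-axiom yields O(don_mask).
Premise 12 is O(¬revoke_report → ¬don_mask); contrapositively O(don_mask → revoke_report). Since O(don_mask) holds, K gives O(revoke_report).
Premise 7 is O(revoke_report → ¬inspect_summons); since O(revoke_report), deontic closure gives O(¬inspect_summons).
So O(¬inspect_summons) holds, i.e. inspect_summons is forbidden. None of the other listed options is forbidden under the premises.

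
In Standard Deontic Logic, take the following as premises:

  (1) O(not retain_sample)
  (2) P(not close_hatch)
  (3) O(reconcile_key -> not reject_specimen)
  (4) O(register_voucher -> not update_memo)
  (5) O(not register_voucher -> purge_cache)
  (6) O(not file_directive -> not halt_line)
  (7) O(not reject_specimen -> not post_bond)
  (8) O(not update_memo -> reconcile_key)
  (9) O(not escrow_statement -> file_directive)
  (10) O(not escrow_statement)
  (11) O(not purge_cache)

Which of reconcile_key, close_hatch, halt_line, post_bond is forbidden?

post_bond

From premise 11 we have O(not purge_cache).
Premise 5 is O(not register_voucher -> purge_cache); contrapositively O(not purge_cache -> register_voucher). Since O(not purge_cache) holds, K gives O(register_voucher).
With premise 4, O(register_voucher -> not update_memo), the K-axiom yields O(not update_memo).
With premise 8, O(not update_memo -> reconcile_key), the K-axiom yields O(reconcile_key).
Applying K to premise 3 (O(reconcile_key -> not reject_specimen)) and O(reconcile_key) yields O(not reject_specimen).
Applying K to premise 7 (O(not reject_specimen -> not post_bond)) and O(not reject_specimen) yields O(not post_bond).
So O(not post_bond) holds, i.e. post_bond is forbidden. None of the other listed options is forbidden under the premises.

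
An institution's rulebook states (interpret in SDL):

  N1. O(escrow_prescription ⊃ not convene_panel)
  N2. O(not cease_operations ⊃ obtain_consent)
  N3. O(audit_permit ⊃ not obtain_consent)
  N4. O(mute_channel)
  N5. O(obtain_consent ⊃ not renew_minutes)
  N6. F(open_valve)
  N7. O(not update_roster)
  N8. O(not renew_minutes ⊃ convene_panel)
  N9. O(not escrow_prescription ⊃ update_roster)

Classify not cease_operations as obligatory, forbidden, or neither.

Forbidden

Premise 7 states O(not update_roster) outright.
The contrapositive of premise 9 (O(not escrow_prescription ⊃ update_roster)) is O(not update_roster ⊃ escrow_prescription), and O(not update_roster) is already established, so O(escrow_prescription).
From O(escrow_prescription) and premise 1, O(escrow_prescription ⊃ not convene_panel), we obtain O(not convene_panel).
Premise 8, O(not renew_minutes ⊃ convene_panel), contraposes to O(not convene_panel ⊃ renew_minutes); with O(not convene_panel) we get O(renew_minutes).
Premise 5 is O(obtain_consent ⊃ not renew_minutes); contrapositively O(renew_minutes ⊃ not obtain_consent). Since O(renew_minutes) holds, K gives O(not obtain_consent).
Premise 2, O(not cease_operations ⊃ obtain_consent), contraposes to O(not obtain_consent ⊃ cease_operations); with O(not obtain_consent) we get O(cease_operations).
Premises 3, 4, 6 do not contribute to this derivation.
Thus O(cease_operations), which is F(not cease_operations): not cease_operations is forbidden.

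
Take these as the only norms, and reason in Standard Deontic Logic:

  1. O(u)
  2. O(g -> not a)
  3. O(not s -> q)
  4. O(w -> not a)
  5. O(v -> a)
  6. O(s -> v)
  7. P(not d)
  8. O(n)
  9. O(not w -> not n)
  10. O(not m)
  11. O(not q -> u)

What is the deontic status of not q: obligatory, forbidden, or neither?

Forbidden

Premise 8 gives O(n).
Premise 9 is O(not w -> not n); contrapositively O(n -> w). Since O(n) holds, K gives O(w).
Applying K to premise 4 (O(w -> not a)) and O(w) yields O(not a).
The contrapositive of premise 5 (O(v -> a)) is O(not a -> not v), and O(not a) is already established, so O(not v).
The contrapositive of premise 6 (O(s -> v)) is O(not v -> not s), and O(not v) is already established, so O(not s).
From O(not s) and premise 3, O(not s -> q), we obtain O(q).
Premises 1, 2, 7, 10, 11 do not contribute to this derivation.
Thus O(q), which is F(not q): not q is forbidden.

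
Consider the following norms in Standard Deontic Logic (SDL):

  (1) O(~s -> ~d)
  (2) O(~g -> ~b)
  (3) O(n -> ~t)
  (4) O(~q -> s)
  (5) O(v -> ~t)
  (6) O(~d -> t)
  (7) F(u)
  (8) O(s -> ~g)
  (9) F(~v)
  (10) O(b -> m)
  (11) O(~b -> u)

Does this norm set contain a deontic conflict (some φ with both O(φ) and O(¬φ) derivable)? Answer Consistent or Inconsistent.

F(~v) at premise 9 means O(v).
From O(v) and premise 5, O(v -> ~t), we obtain O(~t).
Premise 6 is O(~d -> t); contrapositively O(~t -> d). Since O(~t) holds, K gives O(d).
Premise 1, O(~s -> ~d), contraposes to O(d -> s); with O(d) we get O(s).
Applying K to premise 8 (O(s -> ~g)) and O(s) yields O(~g).
Premise 2 is O(~g -> ~b); since O(~g), deontic closure gives O(~b).
Premise 11 is O(~b -> u); since O(~b), deontic closure gives O(u).
But premise 7, F(u), means O(~u).
We now have both O(u) and O(~u) — u is simultaneously obligatory and forbidden, violating the D-axiom.

Inconsistent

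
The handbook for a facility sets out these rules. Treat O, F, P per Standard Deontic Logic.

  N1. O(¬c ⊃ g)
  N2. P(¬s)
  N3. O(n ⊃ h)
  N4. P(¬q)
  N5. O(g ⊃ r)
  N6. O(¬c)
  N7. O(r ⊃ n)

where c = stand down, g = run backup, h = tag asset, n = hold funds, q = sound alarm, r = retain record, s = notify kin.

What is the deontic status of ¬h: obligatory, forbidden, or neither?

Forbidden

Premise 6 gives O(¬c).
Applying K to premise 1 (O(¬c ⊃ g)) and O(¬c) yields O(g).
From O(g) and premise 5, O(g ⊃ r), we obtain O(r).
With premise 7, O(r ⊃ n), the K-axiom yields O(n).
With premise 3, O(n ⊃ h), the K-axiom yields O(h).
Premises 2, 4 do not contribute to this derivation.
Thus O(h), which is F(¬h): ¬h is forbidden.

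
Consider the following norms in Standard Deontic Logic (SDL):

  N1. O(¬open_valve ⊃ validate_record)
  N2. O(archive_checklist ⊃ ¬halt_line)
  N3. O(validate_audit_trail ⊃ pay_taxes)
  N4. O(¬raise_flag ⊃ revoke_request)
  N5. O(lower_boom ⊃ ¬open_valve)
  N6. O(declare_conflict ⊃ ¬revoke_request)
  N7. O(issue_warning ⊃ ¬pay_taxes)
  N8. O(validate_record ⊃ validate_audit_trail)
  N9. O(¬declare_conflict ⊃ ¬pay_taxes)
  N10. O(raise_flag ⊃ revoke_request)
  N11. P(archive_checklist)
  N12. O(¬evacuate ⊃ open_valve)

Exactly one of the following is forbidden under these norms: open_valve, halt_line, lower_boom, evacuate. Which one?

Premises 4 and 10 cover both cases: O(¬raise_flag ⊃ revoke_request) and O(raise_flag ⊃ revoke_request). Since ¬raise_flag ∨ raise_flag is a tautology, O(revoke_request) follows.
Premise 6 is O(declare_conflict ⊃ ¬revoke_request); contrapositively O(revoke_request ⊃ ¬declare_conflict). Since O(revoke_request) holds, K gives O(¬declare_conflict).
Applying K to premise 9 (O(¬declare_conflict ⊃ ¬pay_taxes)) and O(¬declare_conflict) yields O(¬pay_taxes).
Premise 3, O(validate_audit_trail ⊃ pay_taxes), contraposes to O(¬pay_taxes ⊃ ¬validate_audit_trail); with O(¬pay_taxes) we get O(¬validate_audit_trail).
Premise 8 is O(validate_record ⊃ validate_audit_trail); contrapositively O(¬validate_audit_trail ⊃ ¬validate_record). Since O(¬validate_audit_trail) holds, K gives O(¬validate_record).
Premise 1 is O(¬open_valve ⊃ validate_record); contrapositively O(¬validate_record ⊃ open_valve). Since O(¬validate_record) holds, K gives O(open_valve).
The contrapositive of premise 5 (O(lower_boom ⊃ ¬open_valve)) is O(open_valve ⊃ ¬lower_boom), and O(open_valve) is already established, so O(¬lower_boom).
So O(¬lower_boom) holds, i.e. lower_boom is forbidden. None of the other listed options is forbidden under the premises.

lower_boom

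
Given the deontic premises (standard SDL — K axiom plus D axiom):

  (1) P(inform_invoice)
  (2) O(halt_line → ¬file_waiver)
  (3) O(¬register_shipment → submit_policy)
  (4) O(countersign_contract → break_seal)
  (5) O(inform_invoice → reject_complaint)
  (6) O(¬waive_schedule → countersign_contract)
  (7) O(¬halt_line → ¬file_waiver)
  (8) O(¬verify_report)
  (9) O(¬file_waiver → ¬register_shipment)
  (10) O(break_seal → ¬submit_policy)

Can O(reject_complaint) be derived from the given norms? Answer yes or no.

No

Premise 5 is O(inform_invoice → reject_complaint), but O(inform_invoice) is not derivable from the premises (the permission P(inform_invoice) asserts only ¬O(¬inform_invoice), not O(inform_invoice)), so it does not yield O(reject_complaint).
No other premise forces O(reject_complaint). An ideal world satisfying every premise can still have reject_complaint false, so O(reject_complaint) is not derivable.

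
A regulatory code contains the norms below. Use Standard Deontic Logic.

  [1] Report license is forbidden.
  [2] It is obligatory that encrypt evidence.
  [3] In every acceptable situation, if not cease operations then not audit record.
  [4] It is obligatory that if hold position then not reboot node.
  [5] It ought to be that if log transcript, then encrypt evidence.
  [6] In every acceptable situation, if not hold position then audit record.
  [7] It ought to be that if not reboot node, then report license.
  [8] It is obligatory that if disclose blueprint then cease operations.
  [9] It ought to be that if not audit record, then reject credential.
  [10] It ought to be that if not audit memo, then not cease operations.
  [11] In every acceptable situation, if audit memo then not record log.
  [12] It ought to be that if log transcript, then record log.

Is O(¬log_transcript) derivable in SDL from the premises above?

Yes

Premise 1 is F(report_license), i.e. O(¬report_license).
Premise 7 is O(¬reboot_node → report_license); contrapositively O(¬report_license → reboot_node). Since O(¬report_license) holds, K gives O(reboot_node).
Premise 4 is O(hold_position → ¬reboot_node); contrapositively O(reboot_node → ¬hold_position). Since O(reboot_node) holds, K gives O(¬hold_position).
Applying K to premise 6 (O(¬hold_position → audit_record)) and O(¬hold_position) yields O(audit_record).
The contrapositive of premise 3 (O(¬cease_operations → ¬audit_record)) is O(audit_record → cease_operations), and O(audit_record) is already established, so O(cease_operations).
Premise 10 is O(¬audit_memo → ¬cease_operations); contrapositively O(cease_operations → audit_memo). Since O(cease_operations) holds, K gives O(audit_memo).
Premise 11 is O(audit_memo → ¬record_log); since O(audit_memo), deontic closure gives O(¬record_log).
Premise 12, O(log_transcript → record_log), contraposes to O(¬record_log → ¬log_transcript); with O(¬record_log) we get O(¬log_transcript).
Premises 2, 5, 8, 9 do not contribute to this derivation.
So O(¬log_transcript) follows.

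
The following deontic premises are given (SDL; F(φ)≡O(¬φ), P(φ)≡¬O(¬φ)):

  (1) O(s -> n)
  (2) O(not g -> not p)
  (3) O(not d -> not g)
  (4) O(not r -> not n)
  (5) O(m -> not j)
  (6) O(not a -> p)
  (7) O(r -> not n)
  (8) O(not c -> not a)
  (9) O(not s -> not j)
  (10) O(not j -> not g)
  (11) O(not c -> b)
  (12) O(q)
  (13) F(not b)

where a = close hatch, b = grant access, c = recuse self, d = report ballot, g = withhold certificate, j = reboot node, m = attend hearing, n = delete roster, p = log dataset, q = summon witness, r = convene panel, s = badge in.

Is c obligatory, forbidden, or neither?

Obligatory

Premises 4 and 7 are O(not r -> not n) and O(r -> not n); every ideal world satisfies not r or r, so in either case not n holds — hence O(not n).
Premise 1 is O(s -> n); contrapositively O(not n -> not s). Since O(not n) holds, K gives O(not s).
Premise 9 is O(not s -> not j); since O(not s), deontic closure gives O(not j).
Premise 10 is O(not j -> not g); since O(not j), deontic closure gives O(not g).
Applying K to premise 2 (O(not g -> not p)) and O(not g) yields O(not p).
The contrapositive of premise 6 (O(not a -> p)) is O(not p -> a), and O(not p) is already established, so O(a).
The contrapositive of premise 8 (O(not c -> not a)) is O(a -> c), and O(a) is already established, so O(c).
Premises 3, 5, 11, 12, 13 do not contribute to this derivation.
Hence c is obligatory.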